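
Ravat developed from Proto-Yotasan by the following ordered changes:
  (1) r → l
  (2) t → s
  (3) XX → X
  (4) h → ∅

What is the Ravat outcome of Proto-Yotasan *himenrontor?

Ravat: *himenrontor > himenlontol > himenlonsol > imenlonsol  (by unconditioned shift, unconditioned shift, h-loss)

imenlonsol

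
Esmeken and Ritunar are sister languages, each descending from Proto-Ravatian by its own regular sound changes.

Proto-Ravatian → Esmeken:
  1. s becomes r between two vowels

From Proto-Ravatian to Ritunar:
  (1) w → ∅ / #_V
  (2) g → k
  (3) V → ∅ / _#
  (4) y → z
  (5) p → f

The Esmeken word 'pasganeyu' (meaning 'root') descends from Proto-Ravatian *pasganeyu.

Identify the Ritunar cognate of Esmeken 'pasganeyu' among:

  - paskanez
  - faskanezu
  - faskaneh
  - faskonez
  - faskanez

faskanez

Ritunar: start from *pasganeyu.
  rule 1: no change — pasganeyu
  rule 2 (unconditioned shift): pasganeyu → paskaneyu
  rule 3 (apocope): paskaneyu → paskaney
  rule 4 (unconditioned shift): paskaney → paskanez
  rule 5 (unconditioned shift): paskanez → faskanez
  ⇒ Ritunar faskanez
Only 'faskanez' matches the regular Ritunar development of *pasganeyu.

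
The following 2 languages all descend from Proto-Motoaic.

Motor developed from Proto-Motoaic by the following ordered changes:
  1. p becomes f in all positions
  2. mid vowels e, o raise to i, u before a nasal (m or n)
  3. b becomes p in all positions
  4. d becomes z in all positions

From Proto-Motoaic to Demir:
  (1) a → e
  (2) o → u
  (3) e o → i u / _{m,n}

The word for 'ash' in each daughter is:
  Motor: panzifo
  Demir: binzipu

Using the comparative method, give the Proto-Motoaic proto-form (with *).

*banzipo

Position 7: Motor has o, Demir has u. Motor preserves o here (none of its changes turn any other segment into o), so the proto-segment is *o.
Position 6: Motor has f, Demir has p. Demir preserves p here (none of its changes turn any other segment into p), so the proto-segment is *p.
Position 2: Motor has a, Demir has i. Motor preserves a here (none of its changes turn any other segment into a), so the proto-segment is *a.
Continuing position by position gives *banzipo; check it forward:
Motor: *banzipo > banzifo > panzifo  (by unconditioned shift, unconditioned shift)
Demir: *banzipo
  banzipo → benzipo   [vowel merger]
  benzipo → benzipu   [vowel merger]
  benzipu → binzipu   [pre-nasal raising]
  giving Demir binzipu.
No other proto-form is consistent with every reflex, so the reconstruction is *banzipo.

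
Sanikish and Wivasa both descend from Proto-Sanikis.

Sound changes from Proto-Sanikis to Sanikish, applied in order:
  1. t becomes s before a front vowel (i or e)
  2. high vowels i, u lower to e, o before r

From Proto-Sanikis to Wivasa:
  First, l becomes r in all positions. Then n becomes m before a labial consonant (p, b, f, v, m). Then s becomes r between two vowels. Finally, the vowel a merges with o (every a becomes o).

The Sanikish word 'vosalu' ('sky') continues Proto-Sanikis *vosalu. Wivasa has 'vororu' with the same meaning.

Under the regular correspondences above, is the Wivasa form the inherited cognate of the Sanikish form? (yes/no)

Derive the expected Wivasa reflex of *vosalu:
Wivasa: *vosalu > vosaru > voraru > vororu  (by unconditioned shift, rhotacism, vowel merger)
Wivasa 'vororu' matches the regular reflex exactly, so the pair is cognate.

yes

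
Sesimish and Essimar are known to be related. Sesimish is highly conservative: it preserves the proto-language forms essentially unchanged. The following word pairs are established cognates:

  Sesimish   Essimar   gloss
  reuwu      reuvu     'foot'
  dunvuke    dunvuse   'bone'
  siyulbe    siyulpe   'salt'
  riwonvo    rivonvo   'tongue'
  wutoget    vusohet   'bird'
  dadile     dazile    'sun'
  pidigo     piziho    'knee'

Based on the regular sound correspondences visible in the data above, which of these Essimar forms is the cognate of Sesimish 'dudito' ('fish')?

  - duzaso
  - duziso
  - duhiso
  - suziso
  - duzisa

duziso

dadile ~ dazile, pidigo ~ piziho — Sesimish d corresponds to Essimar z between vowels (before a front vowel).
wutoget ~ vusohet — Sesimish t corresponds to Essimar s between vowels (before a back vowel).
Applying these to Sesimish 'dudito':
  dudito → duzito   (d→z between vowels (before a front vowel))
  duzito → duziso   (t→s between vowels (before a back vowel))
So the Essimar cognate is 'duziso'.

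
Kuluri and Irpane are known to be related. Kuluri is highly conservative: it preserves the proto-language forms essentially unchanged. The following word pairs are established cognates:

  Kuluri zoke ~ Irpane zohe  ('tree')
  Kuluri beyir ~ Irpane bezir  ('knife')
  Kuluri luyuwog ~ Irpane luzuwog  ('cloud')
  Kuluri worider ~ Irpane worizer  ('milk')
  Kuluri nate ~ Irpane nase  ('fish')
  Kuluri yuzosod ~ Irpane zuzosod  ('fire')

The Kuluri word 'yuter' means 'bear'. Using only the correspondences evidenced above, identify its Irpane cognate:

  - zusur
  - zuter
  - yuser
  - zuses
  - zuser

zuser

yuzosod ~ zuzosod — Kuluri y corresponds to Irpane z word-initially before a back vowel.
nate ~ nase — Kuluri t corresponds to Irpane s between vowels (before a front vowel).
Applying these to Kuluri 'yuter':
  yuter → zuter   (y→z word-initially before a back vowel)
  zuter → zuser   (t→s between vowels (before a front vowel))
So the Irpane cognate is 'zuser'.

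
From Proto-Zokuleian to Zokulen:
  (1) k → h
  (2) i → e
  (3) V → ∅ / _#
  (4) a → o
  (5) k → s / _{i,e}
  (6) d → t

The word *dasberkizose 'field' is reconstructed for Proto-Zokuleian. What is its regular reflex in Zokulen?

tosberhezos

Zokulen: *dasberkizose
  dasberkizose → dasberhizose   [unconditioned shift]
  dasberhizose → dasberhezose   [vowel merger]
  dasberhezose → dasberhezos   [apocope]
  dasberhezos → dosberhezos   [vowel merger]
  dosberhezos (rule 5 does not apply)
  dosberhezos → tosberhezos   [unconditioned shift]
  giving Zokulen tosberhezos.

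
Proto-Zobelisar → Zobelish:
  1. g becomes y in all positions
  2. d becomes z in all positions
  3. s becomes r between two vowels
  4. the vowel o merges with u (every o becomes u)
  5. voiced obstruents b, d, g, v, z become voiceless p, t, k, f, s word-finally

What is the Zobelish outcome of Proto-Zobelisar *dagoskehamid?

zayuskehamis

Zobelish: *dagoskehamid > dayoskehamid > zayoskehamiz > zayuskehamiz > zayuskehamis  (by unconditioned shift, unconditioned shift, vowel merger, final devoicing)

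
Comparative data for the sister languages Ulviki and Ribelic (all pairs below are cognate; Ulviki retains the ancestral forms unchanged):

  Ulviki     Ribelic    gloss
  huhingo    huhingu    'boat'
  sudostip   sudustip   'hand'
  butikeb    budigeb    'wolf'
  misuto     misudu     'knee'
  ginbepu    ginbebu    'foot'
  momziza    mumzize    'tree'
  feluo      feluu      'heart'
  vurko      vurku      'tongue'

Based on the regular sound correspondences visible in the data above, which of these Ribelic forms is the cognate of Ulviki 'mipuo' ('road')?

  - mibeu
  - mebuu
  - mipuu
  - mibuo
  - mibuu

mibuu

ginbepu ~ ginbebu — Ulviki p corresponds to Ribelic b between vowels (before a back vowel).
feluo ~ feluu — Ulviki o corresponds to Ribelic u word-finally.
Applying these to Ulviki 'mipuo':
  mipuo → mibuo   (p→b between vowels (before a back vowel))
  mibuo → mibuu   (o→u word-finally)
So the Ribelic cognate is 'mibuu'.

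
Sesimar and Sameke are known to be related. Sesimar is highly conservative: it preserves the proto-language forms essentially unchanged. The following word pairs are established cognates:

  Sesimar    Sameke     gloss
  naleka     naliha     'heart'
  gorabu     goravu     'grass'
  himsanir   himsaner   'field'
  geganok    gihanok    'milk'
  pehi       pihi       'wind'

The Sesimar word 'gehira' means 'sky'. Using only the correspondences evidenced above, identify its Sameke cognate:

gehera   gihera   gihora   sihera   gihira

naleka ~ naliha, geganok ~ gihanok — Sesimar e corresponds to Sameke i after a consonant, before a consonant other than r, m, n, p, b, f, v.
himsanir ~ himsaner — Sesimar i corresponds to Sameke e after a consonant, before r.
Applying these to Sesimar 'gehira':
  gehira → gihira   (e→i after a consonant, before a consonant other than r, m, n, p, b, f, v)
  gihira → gihera   (i→e after a consonant, before r)
So the Sameke cognate is 'gihera'.

gihera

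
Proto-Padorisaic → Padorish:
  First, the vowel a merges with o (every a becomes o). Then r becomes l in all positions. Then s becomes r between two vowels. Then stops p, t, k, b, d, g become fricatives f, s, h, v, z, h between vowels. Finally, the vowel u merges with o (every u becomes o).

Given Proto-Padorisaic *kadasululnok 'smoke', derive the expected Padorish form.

kozorololnok

Padorish: *kadasululnok
  kadasululnok → kodosululnok   [vowel merger]
  kodosululnok (rule 2 does not apply)
  kodosululnok → kodorululnok   [rhotacism]
  kodorululnok → kozorululnok   [intervocalic lenition]
  kozorululnok → kozorololnok   [vowel merger]
  giving Padorish kozorololnok.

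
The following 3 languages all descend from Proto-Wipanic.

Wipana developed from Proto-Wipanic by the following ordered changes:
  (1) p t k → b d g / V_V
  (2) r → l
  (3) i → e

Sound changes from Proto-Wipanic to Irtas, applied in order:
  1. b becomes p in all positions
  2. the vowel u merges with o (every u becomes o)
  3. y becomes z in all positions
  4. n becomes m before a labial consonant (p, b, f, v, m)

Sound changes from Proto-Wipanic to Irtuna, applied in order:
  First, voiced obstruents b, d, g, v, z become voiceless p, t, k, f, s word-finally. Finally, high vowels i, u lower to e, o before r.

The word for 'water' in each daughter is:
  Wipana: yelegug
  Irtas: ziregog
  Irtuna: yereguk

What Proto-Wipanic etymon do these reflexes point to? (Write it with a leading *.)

*yiregug

Position 1: Wipana has y, Irtas has z, Irtuna has y. Wipana preserves y here (none of its changes turn any other segment into y), so the proto-segment is *y.
Position 2: Wipana has e, Irtas has i, Irtuna has e. Irtas preserves i here (none of its changes turn any other segment into i), so the proto-segment is *i.
This points to *yiregug. Verify forward in each daughter:
Wipana: *yiregug
  yiregug (rule 1 does not apply)
  yiregug → yilegug   [unconditioned shift]
  yilegug → yelegug   [vowel merger]
  giving Wipana yelegug.
Irtas: *yiregug
  yiregug (rule 1 does not apply)
  yiregug → yiregog   [vowel merger]
  yiregog → ziregog   [unconditioned shift]
  ziregog (rule 4 does not apply)
  giving Irtas ziregog.
Irtuna: *yiregug
  yiregug → yireguk   [final devoicing]
  yireguk → yereguk   [pre-rhotic lowering]
  giving Irtuna yereguk.
Only *yiregug yields all of Wipana yelegug, Irtas ziregog, Irtuna yereguk.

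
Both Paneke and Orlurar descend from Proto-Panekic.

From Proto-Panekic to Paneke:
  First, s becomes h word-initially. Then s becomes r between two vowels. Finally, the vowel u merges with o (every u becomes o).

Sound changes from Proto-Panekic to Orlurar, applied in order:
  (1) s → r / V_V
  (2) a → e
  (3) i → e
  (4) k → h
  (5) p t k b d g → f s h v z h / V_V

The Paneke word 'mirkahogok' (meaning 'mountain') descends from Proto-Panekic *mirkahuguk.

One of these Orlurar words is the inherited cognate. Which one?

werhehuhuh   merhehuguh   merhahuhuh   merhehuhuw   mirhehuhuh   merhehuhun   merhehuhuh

Orlurar: *mirkahuguk
  mirkahuguk (rule 1 does not apply)
  mirkahuguk → mirkehuguk   [vowel merger]
  mirkehuguk → merkehuguk   [vowel merger]
  merkehuguk → merhehuguh   [unconditioned shift]
  merhehuguh → merhehuhuh   [intervocalic lenition]
  giving Orlurar merhehuhuh.
Only 'merhehuhuh' matches the regular Orlurar development of *mirkahuguk.

merhehuhuh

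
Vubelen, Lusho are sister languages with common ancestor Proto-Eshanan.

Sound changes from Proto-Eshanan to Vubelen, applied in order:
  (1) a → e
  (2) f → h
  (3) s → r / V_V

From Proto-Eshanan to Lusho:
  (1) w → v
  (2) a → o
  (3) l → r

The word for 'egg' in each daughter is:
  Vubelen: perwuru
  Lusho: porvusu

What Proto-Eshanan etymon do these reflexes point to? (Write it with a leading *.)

Position 6: Vubelen has r, Lusho has s. Lusho preserves s here (none of its changes turn any other segment into s), so the proto-segment is *s.
Position 4: Vubelen has w, Lusho has v. Vubelen preserves w here (none of its changes turn any other segment into w), so the proto-segment is *w.
Position 2: Vubelen has e, Lusho has o. Taking the neighbouring segments as reconstructed: Vubelen e could go back to *a or *e; Lusho o could go back to *a or *o — the one source consistent with every daughter is *a.
Continuing position by position gives *parwusu; check it forward:
Vubelen: *parwusu
  parwusu → perwusu   [vowel merger]
  perwusu (rule 2 does not apply)
  perwusu → perwuru   [rhotacism]
  giving Vubelen perwuru.
Lusho: *parwusu
  parwusu → parvusu   [unconditioned shift]
  parvusu → porvusu   [vowel merger]
  porvusu (rule 3 does not apply)
  giving Lusho porvusu.
No other proto-form is consistent with every reflex, so the reconstruction is *parwusu.

*parwusu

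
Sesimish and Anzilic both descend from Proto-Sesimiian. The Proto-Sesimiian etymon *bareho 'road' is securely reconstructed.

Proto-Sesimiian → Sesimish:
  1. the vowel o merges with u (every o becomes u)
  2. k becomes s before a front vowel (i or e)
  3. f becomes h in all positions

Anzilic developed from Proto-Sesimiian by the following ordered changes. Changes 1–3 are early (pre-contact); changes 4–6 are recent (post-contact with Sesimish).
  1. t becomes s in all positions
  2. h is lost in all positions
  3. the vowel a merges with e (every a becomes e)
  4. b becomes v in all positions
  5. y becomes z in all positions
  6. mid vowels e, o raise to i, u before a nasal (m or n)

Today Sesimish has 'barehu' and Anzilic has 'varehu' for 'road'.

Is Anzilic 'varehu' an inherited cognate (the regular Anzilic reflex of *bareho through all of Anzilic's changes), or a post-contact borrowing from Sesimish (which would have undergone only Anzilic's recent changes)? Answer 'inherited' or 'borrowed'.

If inherited, *bareho would pass through all of Anzilic's changes:
Anzilic: *bareho > bareo > bereo > vereo  (by h-loss, vowel merger, unconditioned shift)
If borrowed from Sesimish 'barehu' after the early changes, it would undergo only the recent ones:
  rule 4 (unconditioned shift): barehu → varehu
  rule 5 (unconditioned shift): no change (varehu)
  rule 6 (pre-nasal raising): no change (varehu)
  ⇒ as a loan: varehu
Anzilic 'varehu' matches the loan outcome 'varehu', not the inherited 'vereo' — it skipped the early Anzilic changes, so it was borrowed from Sesimish.

borrowed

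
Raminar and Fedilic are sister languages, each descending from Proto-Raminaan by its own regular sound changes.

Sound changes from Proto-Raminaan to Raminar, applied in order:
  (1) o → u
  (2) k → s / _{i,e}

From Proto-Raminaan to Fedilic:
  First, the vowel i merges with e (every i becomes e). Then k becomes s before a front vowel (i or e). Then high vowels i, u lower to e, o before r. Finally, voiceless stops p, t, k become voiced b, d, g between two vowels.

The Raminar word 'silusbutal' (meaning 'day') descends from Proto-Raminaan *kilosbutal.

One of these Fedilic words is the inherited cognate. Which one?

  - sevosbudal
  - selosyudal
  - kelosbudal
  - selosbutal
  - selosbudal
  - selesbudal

selosbudal

Fedilic: start from *kilosbutal.
  rule 1 (vowel merger): kilosbutal → kelosbutal
  rule 2 (palatalisation): kelosbutal → selosbutal
  rule 3: no change — selosbutal
  rule 4 (intervocalic voicing): selosbutal → selosbudal
  ⇒ Fedilic selosbudal
The other candidates each miss or misapply at least one Fedilic change.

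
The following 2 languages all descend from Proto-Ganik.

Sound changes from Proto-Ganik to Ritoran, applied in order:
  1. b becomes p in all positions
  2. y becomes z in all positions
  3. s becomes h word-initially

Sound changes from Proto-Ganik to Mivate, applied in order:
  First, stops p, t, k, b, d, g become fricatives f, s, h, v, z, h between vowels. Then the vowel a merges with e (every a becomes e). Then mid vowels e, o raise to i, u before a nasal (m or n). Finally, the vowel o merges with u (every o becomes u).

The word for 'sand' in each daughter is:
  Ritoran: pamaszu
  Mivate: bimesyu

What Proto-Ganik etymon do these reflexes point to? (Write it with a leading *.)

*bamasyu

Position 6: Ritoran has z, Mivate has y. Mivate preserves y here (none of its changes turn any other segment into y), so the proto-segment is *y.
Position 2: Ritoran has a, Mivate has i. Ritoran preserves a here (none of its changes turn any other segment into a), so the proto-segment is *a.
Position 1: Ritoran has p, Mivate has b. Mivate preserves b here (none of its changes turn any other segment into b), so the proto-segment is *b.
Verify the candidate proto-form against each daughter:
Ritoran: *bamasyu > pamasyu > pamaszu  (by unconditioned shift, unconditioned shift)
Mivate: *bamasyu > bemesyu > bimesyu  (by vowel merger, pre-nasal raising)
*bamasyu is the unique common source.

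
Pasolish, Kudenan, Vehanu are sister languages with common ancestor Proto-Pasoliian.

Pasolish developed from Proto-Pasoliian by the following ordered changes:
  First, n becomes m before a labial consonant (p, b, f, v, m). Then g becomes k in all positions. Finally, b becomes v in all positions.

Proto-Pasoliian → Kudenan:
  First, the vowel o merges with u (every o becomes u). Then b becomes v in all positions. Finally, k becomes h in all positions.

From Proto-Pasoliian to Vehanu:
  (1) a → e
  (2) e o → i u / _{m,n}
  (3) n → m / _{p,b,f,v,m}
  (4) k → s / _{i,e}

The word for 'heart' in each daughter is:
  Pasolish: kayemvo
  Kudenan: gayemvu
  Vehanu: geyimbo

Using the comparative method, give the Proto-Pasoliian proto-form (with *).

*gayembo

Position 4: Pasolish has e, Kudenan has e, Vehanu has i. Pasolish preserves e here (none of its changes turn any other segment into e), so the proto-segment is *e.
Position 6: Pasolish has v, Kudenan has v, Vehanu has b. Vehanu preserves b here (none of its changes turn any other segment into b), so the proto-segment is *b.
Position 1: Pasolish has k, Kudenan has g, Vehanu has g. Kudenan preserves g here (none of its changes turn any other segment into g), so the proto-segment is *g.
This points to *gayembo. Verify forward in each daughter:
Pasolish: *gayembo
  gayembo (rule 1 does not apply)
  gayembo → kayembo   [unconditioned shift]
  kayembo → kayemvo   [unconditioned shift]
  giving Pasolish kayemvo.
Kudenan: *gayembo
  gayembo → gayembu   [vowel merger]
  gayembu → gayemvu   [unconditioned shift]
  gayemvu (rule 3 does not apply)
  giving Kudenan gayemvu.
Vehanu: *gayembo > geyembo > geyimbo  (by vowel merger, pre-nasal raising)
No other proto-form is consistent with every reflex, so the reconstruction is *gayembo.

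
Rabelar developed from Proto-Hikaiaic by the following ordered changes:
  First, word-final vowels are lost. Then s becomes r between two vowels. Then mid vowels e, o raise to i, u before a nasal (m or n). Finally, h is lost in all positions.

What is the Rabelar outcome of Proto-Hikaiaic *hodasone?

odarun

Rabelar: start from *hodasone.
  rule 1 (apocope): hodasone → hodason
  rule 2 (rhotacism): hodason → hodaron
  rule 3 (pre-nasal raising): hodaron → hodarun
  rule 4 (h-loss): hodarun → odarun
  ⇒ Rabelar odarun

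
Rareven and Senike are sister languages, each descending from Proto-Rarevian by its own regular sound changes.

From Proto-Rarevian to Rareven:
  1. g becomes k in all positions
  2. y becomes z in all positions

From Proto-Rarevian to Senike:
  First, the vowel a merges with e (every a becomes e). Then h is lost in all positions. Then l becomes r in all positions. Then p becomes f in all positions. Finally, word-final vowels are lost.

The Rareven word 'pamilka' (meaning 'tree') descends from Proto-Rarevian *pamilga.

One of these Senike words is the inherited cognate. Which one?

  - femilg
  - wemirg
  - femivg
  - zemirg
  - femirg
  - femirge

femirg

Senike: *pamilga > pemilge > pemirge > femirge > femirg  (by vowel merger, unconditioned shift, unconditioned shift, apocope)
Among the options, 'femirg' alone shows every Senike change applied in order.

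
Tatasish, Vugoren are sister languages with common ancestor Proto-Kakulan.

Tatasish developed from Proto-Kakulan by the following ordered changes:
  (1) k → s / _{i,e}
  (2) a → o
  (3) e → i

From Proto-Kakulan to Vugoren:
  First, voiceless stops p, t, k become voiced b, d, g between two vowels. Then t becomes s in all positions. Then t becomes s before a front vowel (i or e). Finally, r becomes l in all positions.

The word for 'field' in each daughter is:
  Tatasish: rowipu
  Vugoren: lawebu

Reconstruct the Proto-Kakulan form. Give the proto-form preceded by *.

Position 2: Tatasish has o, Vugoren has a. Vugoren preserves a here (none of its changes turn any other segment into a), so the proto-segment is *a.
Position 5: Tatasish has p, Vugoren has b. Tatasish preserves p here (none of its changes turn any other segment into p), so the proto-segment is *p.
Position 1: Tatasish has r, Vugoren has l. Tatasish preserves r here (none of its changes turn any other segment into r), so the proto-segment is *r.
Verify the candidate proto-form against each daughter:
Tatasish: start from *rawepu.
  rule 1: no change — rawepu
  rule 2 (vowel merger): rawepu → rowepu
  rule 3 (vowel merger): rowepu → rowipu
  ⇒ Tatasish rowipu
Vugoren: start from *rawepu.
  rule 1 (intervocalic voicing): rawepu → rawebu
  rule 2: no change — rawebu
  rule 3: no change — rawebu
  rule 4 (unconditioned shift): rawebu → lawebu
  ⇒ Vugoren lawebu
*rawepu is the unique common source.

*rawepu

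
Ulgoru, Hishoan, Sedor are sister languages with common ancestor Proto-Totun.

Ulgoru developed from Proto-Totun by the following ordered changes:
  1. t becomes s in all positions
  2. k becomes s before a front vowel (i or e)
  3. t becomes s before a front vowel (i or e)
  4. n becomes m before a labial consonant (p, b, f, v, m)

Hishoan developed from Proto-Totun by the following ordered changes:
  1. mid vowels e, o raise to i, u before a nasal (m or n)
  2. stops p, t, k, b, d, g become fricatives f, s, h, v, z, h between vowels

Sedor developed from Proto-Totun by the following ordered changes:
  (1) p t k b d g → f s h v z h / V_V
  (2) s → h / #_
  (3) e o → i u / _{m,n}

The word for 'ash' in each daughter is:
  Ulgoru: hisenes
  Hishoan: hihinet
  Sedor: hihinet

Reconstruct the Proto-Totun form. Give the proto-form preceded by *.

*hikenet

Position 4: Ulgoru has e, Hishoan has i, Sedor has i. Ulgoru preserves e here (none of its changes turn any other segment into e), so the proto-segment is *e.
Position 7: Ulgoru has s, Hishoan has t, Sedor has t. Hishoan preserves t here (none of its changes turn any other segment into t), so the proto-segment is *t.
Verify the candidate proto-form against each daughter:
Ulgoru: *hikenet
  hikenet → hikenes   [unconditioned shift]
  hikenes → hisenes   [palatalisation]
  hisenes (rule 3 does not apply)
  hisenes (rule 4 does not apply)
  giving Ulgoru hisenes.
Hishoan: *hikenet > hikinet > hihinet  (by pre-nasal raising, intervocalic lenition)
Sedor: *hikenet
  hikenet → hihenet   [intervocalic lenition]
  hihenet (rule 2 does not apply)
  hihenet → hihinet   [pre-nasal raising]
  giving Sedor hihinet.
No other proto-form is consistent with every reflex, so the reconstruction is *hikenet.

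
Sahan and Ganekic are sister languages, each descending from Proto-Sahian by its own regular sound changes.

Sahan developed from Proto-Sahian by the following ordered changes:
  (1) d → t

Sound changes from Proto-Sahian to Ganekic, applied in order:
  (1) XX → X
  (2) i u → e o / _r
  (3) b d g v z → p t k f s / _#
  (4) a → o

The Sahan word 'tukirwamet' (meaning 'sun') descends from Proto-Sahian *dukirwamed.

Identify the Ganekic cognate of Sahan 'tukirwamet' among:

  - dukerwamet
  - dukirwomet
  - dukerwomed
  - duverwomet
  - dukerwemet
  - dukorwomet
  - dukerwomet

dukerwomet

Ganekic: *dukirwamed > dukerwamed > dukerwamet > dukerwomet  (by pre-rhotic lowering, final devoicing, vowel merger)
The other candidates each miss or misapply at least one Ganekic change.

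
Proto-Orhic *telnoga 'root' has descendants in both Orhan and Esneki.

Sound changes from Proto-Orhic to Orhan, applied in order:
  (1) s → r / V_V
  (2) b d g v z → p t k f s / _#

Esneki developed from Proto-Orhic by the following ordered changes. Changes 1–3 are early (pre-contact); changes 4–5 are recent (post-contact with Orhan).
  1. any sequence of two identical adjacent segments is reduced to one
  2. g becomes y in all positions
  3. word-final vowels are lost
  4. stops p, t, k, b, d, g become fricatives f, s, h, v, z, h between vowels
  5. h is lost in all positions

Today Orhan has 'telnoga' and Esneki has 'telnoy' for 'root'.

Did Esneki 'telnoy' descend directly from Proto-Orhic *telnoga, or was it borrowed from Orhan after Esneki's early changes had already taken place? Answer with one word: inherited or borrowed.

inherited

If inherited, *telnoga would pass through all of Esneki's changes:
Esneki: start from *telnoga.
  rule 1: no change — telnoga
  rule 2 (unconditioned shift): telnoga → telnoya
  rule 3 (apocope): telnoya → telnoy
  rule 4: no change — telnoy
  rule 5: no change — telnoy
  ⇒ Esneki telnoy
If borrowed from Orhan 'telnoga' after the early changes, it would undergo only the recent ones:
  rule 4 (intervocalic lenition): telnoga → telnoha
  rule 5 (h-loss): telnoha → telnoa
  ⇒ as a loan: telnoa
Esneki 'telnoy' matches the inherited outcome exactly, so it is an inherited cognate, not a loan.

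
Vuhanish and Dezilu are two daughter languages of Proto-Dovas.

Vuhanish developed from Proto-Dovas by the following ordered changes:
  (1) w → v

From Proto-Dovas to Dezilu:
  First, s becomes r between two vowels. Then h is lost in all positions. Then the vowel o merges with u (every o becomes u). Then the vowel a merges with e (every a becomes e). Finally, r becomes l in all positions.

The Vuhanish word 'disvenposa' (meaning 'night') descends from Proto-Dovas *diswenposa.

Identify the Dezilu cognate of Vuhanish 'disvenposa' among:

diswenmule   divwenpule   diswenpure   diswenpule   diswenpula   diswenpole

diswenpule

Dezilu: *diswenposa
  diswenposa → diswenpora   [rhotacism]
  diswenpora (rule 2 does not apply)
  diswenpora → diswenpura   [vowel merger]
  diswenpura → diswenpure   [vowel merger]
  diswenpure → diswenpule   [unconditioned shift]
  giving Dezilu diswenpule.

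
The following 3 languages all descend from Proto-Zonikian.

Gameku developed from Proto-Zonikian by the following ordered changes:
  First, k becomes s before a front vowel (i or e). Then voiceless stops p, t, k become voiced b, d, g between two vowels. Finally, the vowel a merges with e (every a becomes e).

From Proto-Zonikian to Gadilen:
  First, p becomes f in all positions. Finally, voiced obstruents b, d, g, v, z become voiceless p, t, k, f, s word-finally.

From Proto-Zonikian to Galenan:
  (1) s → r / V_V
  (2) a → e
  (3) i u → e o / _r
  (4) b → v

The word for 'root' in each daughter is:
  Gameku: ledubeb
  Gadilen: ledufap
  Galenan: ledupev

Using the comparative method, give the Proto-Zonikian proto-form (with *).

Position 5: Gameku has b, Gadilen has f, Galenan has p. Galenan preserves p here (none of its changes turn any other segment into p), so the proto-segment is *p.
Position 6: Gameku has e, Gadilen has a, Galenan has e. Gadilen preserves a here (none of its changes turn any other segment into a), so the proto-segment is *a.
Verify the candidate proto-form against each daughter:
Gameku: *ledupab
  ledupab (rule 1 does not apply)
  ledupab → ledubab   [intervocalic voicing]
  ledubab → ledubeb   [vowel merger]
  giving Gameku ledubeb.
Gadilen: start from *ledupab.
  rule 1 (unconditioned shift): ledupab → ledufab
  rule 2 (final devoicing): ledufab → ledufap
  ⇒ Gadilen ledufap
Galenan: *ledupab
  ledupab (rule 1 does not apply)
  ledupab → ledupeb   [vowel merger]
  ledupeb (rule 3 does not apply)
  ledupeb → ledupev   [unconditioned shift]
  giving Galenan ledupev.
Only *ledupab yields all of Gameku ledubeb, Gadilen ledufap, Galenan ledupev.

*ledupab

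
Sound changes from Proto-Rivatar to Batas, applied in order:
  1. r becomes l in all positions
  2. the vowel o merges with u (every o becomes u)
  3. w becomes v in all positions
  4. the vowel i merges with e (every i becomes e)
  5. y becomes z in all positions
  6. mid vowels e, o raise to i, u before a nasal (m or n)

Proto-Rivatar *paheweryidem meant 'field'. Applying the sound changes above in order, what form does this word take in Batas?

pahevelzedim

Batas: start from *paheweryidem.
  rule 1 (unconditioned shift): paheweryidem → pahewelyidem
  rule 2: no change — pahewelyidem
  rule 3 (unconditioned shift): pahewelyidem → pahevelyidem
  rule 4 (vowel merger): pahevelyidem → pahevelyedem
  rule 5 (unconditioned shift): pahevelyedem → pahevelzedem
  rule 6 (pre-nasal raising): pahevelzedem → pahevelzedim
  ⇒ Batas pahevelzedim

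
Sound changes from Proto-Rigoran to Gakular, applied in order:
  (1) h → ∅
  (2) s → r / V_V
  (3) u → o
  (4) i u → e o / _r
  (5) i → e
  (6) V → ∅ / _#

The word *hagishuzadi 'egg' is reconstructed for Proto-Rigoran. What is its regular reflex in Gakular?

agerozad

Gakular: start from *hagishuzadi.
  rule 1 (h-loss): hagishuzadi → agisuzadi
  rule 2 (rhotacism): agisuzadi → agiruzadi
  rule 3 (vowel merger): agiruzadi → agirozadi
  rule 4 (pre-rhotic lowering): agirozadi → agerozadi
  rule 5 (vowel merger): agerozadi → agerozade
  rule 6 (apocope): agerozade → agerozad
  ⇒ Gakular agerozad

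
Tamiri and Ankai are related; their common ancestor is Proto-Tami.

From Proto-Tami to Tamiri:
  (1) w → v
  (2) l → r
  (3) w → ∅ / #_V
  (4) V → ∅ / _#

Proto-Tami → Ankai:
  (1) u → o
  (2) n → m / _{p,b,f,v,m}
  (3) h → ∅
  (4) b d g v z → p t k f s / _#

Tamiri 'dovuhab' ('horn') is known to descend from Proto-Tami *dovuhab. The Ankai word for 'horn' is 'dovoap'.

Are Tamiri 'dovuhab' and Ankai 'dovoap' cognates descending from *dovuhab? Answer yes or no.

Derive the expected Ankai reflex of *dovuhab:
Ankai: *dovuhab
  dovuhab → dovohab   [vowel merger]
  dovohab (rule 2 does not apply)
  dovohab → dovoab   [h-loss]
  dovoab → dovoap   [final devoicing]
  giving Ankai dovoap.
Ankai 'dovoap' matches the regular reflex exactly, so the pair is cognate.

yes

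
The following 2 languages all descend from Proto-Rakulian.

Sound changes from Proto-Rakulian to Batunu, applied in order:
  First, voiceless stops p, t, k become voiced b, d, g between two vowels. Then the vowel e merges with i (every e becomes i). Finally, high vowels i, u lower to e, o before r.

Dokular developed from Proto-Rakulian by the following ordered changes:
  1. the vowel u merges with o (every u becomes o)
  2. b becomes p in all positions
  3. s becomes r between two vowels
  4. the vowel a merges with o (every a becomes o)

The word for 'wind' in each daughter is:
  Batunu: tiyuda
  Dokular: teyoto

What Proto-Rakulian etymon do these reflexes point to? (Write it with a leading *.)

*teyuta

Position 5: Batunu has d, Dokular has t. Dokular preserves t here (none of its changes turn any other segment into t), so the proto-segment is *t.
Position 4: Batunu has u, Dokular has o. Batunu preserves u here (none of its changes turn any other segment into u), so the proto-segment is *u.
Verify the candidate proto-form against each daughter:
Batunu: *teyuta
  teyuta → teyuda   [intervocalic voicing]
  teyuda → tiyuda   [vowel merger]
  tiyuda (rule 3 does not apply)
  giving Batunu tiyuda.
Dokular: *teyuta > teyota > teyoto  (by vowel merger, vowel merger)
*teyuta is the unique common source.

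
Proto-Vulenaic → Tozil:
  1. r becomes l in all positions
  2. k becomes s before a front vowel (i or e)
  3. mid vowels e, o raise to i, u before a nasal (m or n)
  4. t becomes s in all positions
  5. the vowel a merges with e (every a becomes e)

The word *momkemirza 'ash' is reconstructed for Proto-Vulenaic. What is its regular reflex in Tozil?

mumsimilze

Tozil: *momkemirza
  momkemirza → momkemilza   [unconditioned shift]
  momkemilza → momsemilza   [palatalisation]
  momsemilza → mumsimilza   [pre-nasal raising]
  mumsimilza (rule 4 does not apply)
  mumsimilza → mumsimilze   [vowel merger]
  giving Tozil mumsimilze.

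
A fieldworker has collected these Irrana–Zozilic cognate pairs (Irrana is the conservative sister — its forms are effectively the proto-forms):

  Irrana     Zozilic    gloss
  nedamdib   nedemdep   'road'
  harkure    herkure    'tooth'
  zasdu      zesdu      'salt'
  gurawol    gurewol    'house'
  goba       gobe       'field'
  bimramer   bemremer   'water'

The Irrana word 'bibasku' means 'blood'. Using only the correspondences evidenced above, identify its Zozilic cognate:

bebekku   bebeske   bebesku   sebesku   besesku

nedamdib ~ nedemdep — Irrana i corresponds to Zozilic e after a consonant, before a labial obstruent.
zasdu ~ zesdu, gurawol ~ gurewol — Irrana a corresponds to Zozilic e after a consonant, before a consonant other than r, m, n, p, b, f, v.
Applying these to Irrana 'bibasku':
  bibasku → bebasku   (i→e after a consonant, before a labial obstruent)
  bebasku → bebesku   (a→e after a consonant, before a consonant other than r, m, n, p, b, f, v)
So the Zozilic cognate is 'bebesku'.

bebesku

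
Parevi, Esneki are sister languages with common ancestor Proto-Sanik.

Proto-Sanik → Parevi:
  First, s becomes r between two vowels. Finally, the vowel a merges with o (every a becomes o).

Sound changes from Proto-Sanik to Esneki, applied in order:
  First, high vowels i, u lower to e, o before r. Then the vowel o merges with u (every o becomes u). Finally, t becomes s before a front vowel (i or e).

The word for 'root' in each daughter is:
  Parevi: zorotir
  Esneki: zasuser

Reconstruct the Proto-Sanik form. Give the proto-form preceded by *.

*zasotir

Position 2: Parevi has o, Esneki has a. Esneki preserves a here (none of its changes turn any other segment into a), so the proto-segment is *a.
Position 3: Parevi has r, Esneki has s. Taking the neighbouring segments as reconstructed: Parevi r could go back to *s or *r; Esneki s can only go back to *s — the one source consistent with every daughter is *s.
Continuing position by position gives *zasotir; check it forward:
Parevi: *zasotir > zarotir > zorotir  (by rhotacism, vowel merger)
Esneki: start from *zasotir.
  rule 1 (pre-rhotic lowering): zasotir → zasoter
  rule 2 (vowel merger): zasoter → zasuter
  rule 3 (palatalisation): zasuter → zasuser
  ⇒ Esneki zasuser
*zasotir is the unique common source.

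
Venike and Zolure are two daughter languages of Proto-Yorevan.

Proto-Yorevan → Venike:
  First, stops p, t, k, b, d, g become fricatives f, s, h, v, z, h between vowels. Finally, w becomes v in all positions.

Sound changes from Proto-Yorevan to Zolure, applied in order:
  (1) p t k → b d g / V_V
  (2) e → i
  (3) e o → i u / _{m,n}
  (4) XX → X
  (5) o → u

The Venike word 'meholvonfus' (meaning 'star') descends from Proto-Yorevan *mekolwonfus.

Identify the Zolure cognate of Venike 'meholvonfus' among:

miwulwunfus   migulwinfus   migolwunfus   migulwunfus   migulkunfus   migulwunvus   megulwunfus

Zolure: start from *mekolwonfus.
  rule 1 (intervocalic voicing): mekolwonfus → megolwonfus
  rule 2 (vowel merger): megolwonfus → migolwonfus
  rule 3 (pre-nasal raising): migolwonfus → migolwunfus
  rule 4: no change — migolwunfus
  rule 5 (vowel merger): migolwunfus → migulwunfus
  ⇒ Zolure migulwunfus
The other candidates each miss or misapply at least one Zolure change.

migulwunfus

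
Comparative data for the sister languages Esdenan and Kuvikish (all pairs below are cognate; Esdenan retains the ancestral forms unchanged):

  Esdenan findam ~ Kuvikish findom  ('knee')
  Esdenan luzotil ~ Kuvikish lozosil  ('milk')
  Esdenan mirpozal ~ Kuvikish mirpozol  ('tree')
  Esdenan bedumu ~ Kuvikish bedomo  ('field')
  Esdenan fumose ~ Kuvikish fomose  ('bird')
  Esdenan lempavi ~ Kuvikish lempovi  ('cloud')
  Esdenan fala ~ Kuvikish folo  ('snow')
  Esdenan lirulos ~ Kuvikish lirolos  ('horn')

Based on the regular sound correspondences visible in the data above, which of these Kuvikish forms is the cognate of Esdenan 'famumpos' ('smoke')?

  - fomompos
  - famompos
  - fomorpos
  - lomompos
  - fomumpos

findam ~ findom — Esdenan a corresponds to Kuvikish o after a consonant, before a nasal.
bedumu ~ bedomo, fumose ~ fomose — Esdenan u corresponds to Kuvikish o after a consonant, before a nasal.
Applying these to Esdenan 'famumpos':
  famumpos → fomumpos   (a→o after a consonant, before a nasal)
  fomumpos → fomompos   (u→o after a consonant, before a nasal)
So the Kuvikish cognate is 'fomompos'.

fomompos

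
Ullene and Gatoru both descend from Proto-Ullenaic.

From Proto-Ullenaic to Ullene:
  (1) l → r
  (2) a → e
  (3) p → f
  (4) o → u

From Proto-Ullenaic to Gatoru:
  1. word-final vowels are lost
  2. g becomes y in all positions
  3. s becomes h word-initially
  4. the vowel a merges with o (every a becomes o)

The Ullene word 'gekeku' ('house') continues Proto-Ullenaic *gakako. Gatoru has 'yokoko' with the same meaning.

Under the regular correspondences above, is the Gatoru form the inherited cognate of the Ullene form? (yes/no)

Derive the expected Gatoru reflex of *gakako:
Gatoru: start from *gakako.
  rule 1 (apocope): gakako → gakak
  rule 2 (unconditioned shift): gakak → yakak
  rule 3: no change — yakak
  rule 4 (vowel merger): yakak → yokok
  ⇒ Gatoru yokok
The regular Gatoru reflex would be 'yokok', but the attested form is 'yokoko'. The correspondence is irregular, so they are not cognates (the Gatoru form has a different source).

no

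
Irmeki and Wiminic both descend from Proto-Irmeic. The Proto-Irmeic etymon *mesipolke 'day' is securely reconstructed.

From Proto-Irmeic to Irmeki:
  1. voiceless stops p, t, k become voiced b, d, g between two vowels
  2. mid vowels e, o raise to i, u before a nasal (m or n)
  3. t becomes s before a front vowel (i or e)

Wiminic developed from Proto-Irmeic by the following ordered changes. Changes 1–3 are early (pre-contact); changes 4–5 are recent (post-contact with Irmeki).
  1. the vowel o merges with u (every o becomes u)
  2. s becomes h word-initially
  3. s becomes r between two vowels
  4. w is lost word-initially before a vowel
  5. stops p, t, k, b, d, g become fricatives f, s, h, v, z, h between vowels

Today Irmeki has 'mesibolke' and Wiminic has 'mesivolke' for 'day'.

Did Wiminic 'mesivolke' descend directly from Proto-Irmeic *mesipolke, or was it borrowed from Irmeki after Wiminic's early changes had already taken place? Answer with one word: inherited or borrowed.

borrowed

If inherited, *mesipolke would pass through all of Wiminic's changes:
Wiminic: start from *mesipolke.
  rule 1 (vowel merger): mesipolke → mesipulke
  rule 2: no change — mesipulke
  rule 3 (rhotacism): mesipulke → meripulke
  rule 4: no change — meripulke
  rule 5 (intervocalic lenition): meripulke → merifulke
  ⇒ Wiminic merifulke
If borrowed from Irmeki 'mesibolke' after the early changes, it would undergo only the recent ones:
  rule 4 (glide loss): no change (mesibolke)
  rule 5 (intervocalic lenition): mesibolke → mesivolke
  ⇒ as a loan: mesivolke
Wiminic 'mesivolke' matches the loan outcome 'mesivolke', not the inherited 'merifulke' — it skipped the early Wiminic changes, so it was borrowed from Irmeki.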